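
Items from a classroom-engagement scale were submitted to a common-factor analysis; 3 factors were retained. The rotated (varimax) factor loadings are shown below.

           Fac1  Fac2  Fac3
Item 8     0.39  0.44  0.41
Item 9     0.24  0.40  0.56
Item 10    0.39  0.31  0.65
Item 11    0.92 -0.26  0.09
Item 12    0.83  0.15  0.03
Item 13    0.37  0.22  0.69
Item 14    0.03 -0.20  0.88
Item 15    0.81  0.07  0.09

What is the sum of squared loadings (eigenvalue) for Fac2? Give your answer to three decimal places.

0.633

SS loadings for Fac2 = 0.44² + 0.40² + 0.31² + (-0.26)² + 0.15² + 0.22² + (-0.20)² + 0.07² = 0.1936 + 0.1600 + 0.0961 + 0.0676 + 0.0225 + 0.0484 + 0.0400 + 0.0049 = 0.6331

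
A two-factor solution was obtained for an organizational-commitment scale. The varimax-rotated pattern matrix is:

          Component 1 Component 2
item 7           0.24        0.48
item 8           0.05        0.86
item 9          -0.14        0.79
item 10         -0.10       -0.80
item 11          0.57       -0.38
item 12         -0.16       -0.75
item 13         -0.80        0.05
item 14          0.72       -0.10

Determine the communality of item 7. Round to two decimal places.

0.29

h² = 0.24² + 0.48² = 0.0576 + 0.2304 = 0.2880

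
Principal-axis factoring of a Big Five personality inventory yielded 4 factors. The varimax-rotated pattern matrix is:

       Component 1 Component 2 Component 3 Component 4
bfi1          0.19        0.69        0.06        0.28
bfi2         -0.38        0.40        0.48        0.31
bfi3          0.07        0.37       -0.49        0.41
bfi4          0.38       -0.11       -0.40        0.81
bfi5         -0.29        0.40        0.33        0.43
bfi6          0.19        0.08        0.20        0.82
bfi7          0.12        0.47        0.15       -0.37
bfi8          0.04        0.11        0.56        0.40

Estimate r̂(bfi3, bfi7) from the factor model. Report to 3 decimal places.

-0.043

r̂ = Σ λ_i·λ_j across factors = (0.07)(0.12) + (0.37)(0.47) + (-0.49)(0.15) + (0.41)(-0.37)
  = +0.0084 +0.1739 -0.0735 -0.1517 = -0.0429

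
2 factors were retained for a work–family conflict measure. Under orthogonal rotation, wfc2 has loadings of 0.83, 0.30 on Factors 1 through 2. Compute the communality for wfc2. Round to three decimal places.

h² = 0.83² + 0.30² = 0.6889 + 0.0900 = 0.7789

0.779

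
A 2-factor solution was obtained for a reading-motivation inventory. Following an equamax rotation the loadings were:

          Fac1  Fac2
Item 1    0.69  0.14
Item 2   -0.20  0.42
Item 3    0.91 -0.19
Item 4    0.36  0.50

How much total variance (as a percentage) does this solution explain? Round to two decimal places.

SS loadings by factor: 1.4738, 0.4821; total = 1.9559.
Total variance with 4 standardized items is 4, so the solution explains 1.9559/4 = 0.4890 = 48.90%.

48.90%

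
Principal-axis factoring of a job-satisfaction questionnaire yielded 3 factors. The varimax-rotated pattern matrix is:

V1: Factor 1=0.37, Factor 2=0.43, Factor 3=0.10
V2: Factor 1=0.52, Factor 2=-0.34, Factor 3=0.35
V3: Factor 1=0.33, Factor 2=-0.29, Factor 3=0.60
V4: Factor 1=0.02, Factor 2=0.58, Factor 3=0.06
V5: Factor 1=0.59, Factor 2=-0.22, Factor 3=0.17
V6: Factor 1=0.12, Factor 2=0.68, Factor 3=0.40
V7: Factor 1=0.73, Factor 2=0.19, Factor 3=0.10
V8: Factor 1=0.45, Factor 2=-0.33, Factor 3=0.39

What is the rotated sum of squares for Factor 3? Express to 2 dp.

SS loadings for Factor 3 = 0.10² + 0.35² + 0.60² + 0.06² + 0.17² + 0.40² + 0.10² + 0.39² = 0.0100 + 0.1225 + 0.3600 + 0.0036 + 0.0289 + 0.1600 + 0.0100 + 0.1521 = 0.8471

0.85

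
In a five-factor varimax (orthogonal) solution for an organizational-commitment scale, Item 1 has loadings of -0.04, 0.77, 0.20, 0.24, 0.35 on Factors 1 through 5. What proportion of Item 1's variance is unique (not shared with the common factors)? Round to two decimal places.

0.19

h² = (-0.04)² + 0.77² + 0.20² + 0.24² + 0.35² = 0.0016 + 0.5929 + 0.0400 + 0.0576 + 0.1225 = 0.8146
Uniqueness u² = 1 − h² = 1 − 0.8146 = 0.1854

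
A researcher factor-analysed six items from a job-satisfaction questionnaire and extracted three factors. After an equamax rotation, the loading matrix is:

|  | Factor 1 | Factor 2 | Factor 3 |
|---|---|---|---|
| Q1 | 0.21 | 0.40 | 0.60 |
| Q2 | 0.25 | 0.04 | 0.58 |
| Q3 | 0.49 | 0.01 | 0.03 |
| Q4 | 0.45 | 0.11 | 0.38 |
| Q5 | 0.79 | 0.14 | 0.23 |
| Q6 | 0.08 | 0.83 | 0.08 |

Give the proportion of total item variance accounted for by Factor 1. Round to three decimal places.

SS loadings for Factor 1 = 0.21² + 0.25² + 0.49² + 0.45² + 0.79² + 0.08² = 1.1797
Proportion of variance = 1.1797 / 6 = 0.1966.

0.197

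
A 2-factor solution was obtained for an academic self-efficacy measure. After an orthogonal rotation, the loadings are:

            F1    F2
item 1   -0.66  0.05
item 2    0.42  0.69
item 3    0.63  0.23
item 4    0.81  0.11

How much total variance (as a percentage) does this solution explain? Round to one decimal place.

Communalities: 0.4381, 0.6525, 0.4498, 0.6682; Σh² = 2.2086.
Total variance with 4 standardized items is 4, so the solution explains 2.2086/4 = 0.5522 = 55.22%.

55.2%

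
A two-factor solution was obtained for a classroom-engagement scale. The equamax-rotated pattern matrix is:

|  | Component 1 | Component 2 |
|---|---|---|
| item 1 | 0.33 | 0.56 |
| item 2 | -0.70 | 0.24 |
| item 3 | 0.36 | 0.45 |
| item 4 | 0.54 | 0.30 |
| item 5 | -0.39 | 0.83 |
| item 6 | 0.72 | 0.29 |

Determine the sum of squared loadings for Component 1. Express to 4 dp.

SS loadings for Component 1 = 0.33² + (-0.70)² + 0.36² + 0.54² + (-0.39)² + 0.72² = 0.1089 + 0.4900 + 0.1296 + 0.2916 + 0.1521 + 0.5184 = 1.6906

1.6906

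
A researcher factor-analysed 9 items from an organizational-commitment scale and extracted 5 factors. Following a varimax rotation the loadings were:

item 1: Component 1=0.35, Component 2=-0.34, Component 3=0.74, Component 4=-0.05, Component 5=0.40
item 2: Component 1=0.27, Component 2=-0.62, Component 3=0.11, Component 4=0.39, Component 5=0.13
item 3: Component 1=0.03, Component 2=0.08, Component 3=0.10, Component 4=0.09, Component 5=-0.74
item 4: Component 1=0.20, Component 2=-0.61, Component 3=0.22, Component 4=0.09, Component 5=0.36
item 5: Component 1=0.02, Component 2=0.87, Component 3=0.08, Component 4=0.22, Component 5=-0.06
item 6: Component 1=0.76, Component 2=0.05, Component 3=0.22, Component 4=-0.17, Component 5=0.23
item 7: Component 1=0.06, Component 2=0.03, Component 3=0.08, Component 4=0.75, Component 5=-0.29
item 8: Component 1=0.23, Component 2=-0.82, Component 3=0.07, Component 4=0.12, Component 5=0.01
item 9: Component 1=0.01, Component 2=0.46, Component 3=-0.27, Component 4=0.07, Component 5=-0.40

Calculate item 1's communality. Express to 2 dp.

h² = 0.35² + (-0.34)² + 0.74² + (-0.05)² + 0.40² = 0.1225 + 0.1156 + 0.5476 + 0.0025 + 0.1600 = 0.9482

0.95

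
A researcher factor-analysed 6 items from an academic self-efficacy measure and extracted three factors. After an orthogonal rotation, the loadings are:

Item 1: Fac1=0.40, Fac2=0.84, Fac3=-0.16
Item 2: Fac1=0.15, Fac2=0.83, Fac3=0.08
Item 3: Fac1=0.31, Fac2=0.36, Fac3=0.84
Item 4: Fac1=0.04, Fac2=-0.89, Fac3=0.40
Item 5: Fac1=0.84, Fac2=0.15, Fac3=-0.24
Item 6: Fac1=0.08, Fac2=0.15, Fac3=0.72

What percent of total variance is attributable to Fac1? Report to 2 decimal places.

SS loadings for Fac1 = 0.40² + 0.15² + 0.31² + 0.04² + 0.84² + 0.08² = 0.9922
With 6 standardized items, total variance = 6. Proportion = 0.9922/6 = 0.1654 → 16.54%.

16.54%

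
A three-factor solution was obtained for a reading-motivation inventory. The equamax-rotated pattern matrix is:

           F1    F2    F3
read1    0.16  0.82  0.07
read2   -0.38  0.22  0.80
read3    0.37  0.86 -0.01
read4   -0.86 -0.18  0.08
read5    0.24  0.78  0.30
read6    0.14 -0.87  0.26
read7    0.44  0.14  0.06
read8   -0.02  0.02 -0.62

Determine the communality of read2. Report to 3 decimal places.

0.833

h² = (-0.38)² + 0.22² + 0.80² = 0.1444 + 0.0484 + 0.6400 = 0.8328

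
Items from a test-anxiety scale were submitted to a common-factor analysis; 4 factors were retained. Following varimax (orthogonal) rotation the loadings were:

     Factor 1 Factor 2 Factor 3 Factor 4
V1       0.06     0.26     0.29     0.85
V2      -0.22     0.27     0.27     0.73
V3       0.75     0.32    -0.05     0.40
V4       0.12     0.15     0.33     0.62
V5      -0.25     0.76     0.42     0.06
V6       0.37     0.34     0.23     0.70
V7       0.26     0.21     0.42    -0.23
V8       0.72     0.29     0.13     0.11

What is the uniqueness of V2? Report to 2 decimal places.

h² = (-0.22)² + 0.27² + 0.27² + 0.73² = 0.0484 + 0.0729 + 0.0729 + 0.5329 = 0.7271
Uniqueness u² = 1 − h² = 1 − 0.7271 = 0.2729

0.27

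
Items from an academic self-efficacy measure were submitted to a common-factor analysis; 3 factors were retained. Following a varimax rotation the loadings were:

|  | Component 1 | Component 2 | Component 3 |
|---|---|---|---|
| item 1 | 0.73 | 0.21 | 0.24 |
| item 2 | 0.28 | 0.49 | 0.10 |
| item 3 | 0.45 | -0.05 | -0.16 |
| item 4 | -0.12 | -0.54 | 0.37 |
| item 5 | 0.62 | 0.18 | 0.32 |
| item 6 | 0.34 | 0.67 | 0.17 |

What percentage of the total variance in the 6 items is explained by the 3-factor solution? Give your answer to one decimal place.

45.8%

Communalities: 0.6346, 0.3285, 0.2306, 0.4429, 0.5192, 0.5934; Σh² = 2.7492.
Total variance with 6 standardized items is 6, so the solution explains 2.7492/6 = 0.4582 = 45.82%.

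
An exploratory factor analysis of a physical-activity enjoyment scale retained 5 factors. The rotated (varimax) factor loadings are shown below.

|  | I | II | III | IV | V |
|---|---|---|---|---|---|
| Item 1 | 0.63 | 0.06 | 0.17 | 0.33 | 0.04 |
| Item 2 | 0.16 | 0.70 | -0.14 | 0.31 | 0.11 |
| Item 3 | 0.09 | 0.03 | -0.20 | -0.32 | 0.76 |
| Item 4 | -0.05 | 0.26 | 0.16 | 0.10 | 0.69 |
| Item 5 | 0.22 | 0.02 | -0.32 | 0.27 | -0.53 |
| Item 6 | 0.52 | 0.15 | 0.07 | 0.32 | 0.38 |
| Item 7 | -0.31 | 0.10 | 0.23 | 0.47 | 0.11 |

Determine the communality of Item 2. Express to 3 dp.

h² = 0.16² + 0.70² + (-0.14)² + 0.31² + 0.11² = 0.0256 + 0.4900 + 0.0196 + 0.0961 + 0.0121 = 0.6434

0.643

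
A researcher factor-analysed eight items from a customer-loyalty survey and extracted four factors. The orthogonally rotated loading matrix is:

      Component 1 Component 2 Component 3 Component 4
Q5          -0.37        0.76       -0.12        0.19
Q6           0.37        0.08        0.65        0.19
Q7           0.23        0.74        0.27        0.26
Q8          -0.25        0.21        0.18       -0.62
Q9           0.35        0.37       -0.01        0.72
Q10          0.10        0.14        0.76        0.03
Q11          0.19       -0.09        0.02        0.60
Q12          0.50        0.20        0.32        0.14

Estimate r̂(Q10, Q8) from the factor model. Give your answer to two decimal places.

0.12

r̂ = Σ λ_i·λ_j across factors = (0.10)(-0.25) + (0.14)(0.21) + (0.76)(0.18) + (0.03)(-0.62)
  = -0.0250 +0.0294 +0.1368 -0.0186 = 0.1226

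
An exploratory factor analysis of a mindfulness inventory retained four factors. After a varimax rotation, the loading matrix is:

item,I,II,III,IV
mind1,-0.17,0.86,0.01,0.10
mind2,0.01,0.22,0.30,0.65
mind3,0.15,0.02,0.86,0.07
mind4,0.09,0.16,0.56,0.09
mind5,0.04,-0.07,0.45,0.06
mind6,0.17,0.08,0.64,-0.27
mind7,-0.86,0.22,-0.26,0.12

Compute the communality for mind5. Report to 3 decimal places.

0.213

h² = 0.04² + (-0.07)² + 0.45² + 0.06² = 0.0016 + 0.0049 + 0.2025 + 0.0036 = 0.2126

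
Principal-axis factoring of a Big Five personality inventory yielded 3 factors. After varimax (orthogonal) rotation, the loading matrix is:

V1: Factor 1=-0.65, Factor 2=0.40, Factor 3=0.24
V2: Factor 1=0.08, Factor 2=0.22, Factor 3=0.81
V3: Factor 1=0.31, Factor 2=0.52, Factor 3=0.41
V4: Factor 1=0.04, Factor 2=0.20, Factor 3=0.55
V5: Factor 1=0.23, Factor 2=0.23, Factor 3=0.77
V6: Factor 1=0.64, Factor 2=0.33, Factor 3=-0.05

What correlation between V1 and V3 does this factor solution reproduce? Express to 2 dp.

0.10

r̂ = Σ λ_i·λ_j across factors = (-0.65)(0.31) + (0.40)(0.52) + (0.24)(0.41)
  = -0.2015 +0.2080 +0.0984 = 0.1049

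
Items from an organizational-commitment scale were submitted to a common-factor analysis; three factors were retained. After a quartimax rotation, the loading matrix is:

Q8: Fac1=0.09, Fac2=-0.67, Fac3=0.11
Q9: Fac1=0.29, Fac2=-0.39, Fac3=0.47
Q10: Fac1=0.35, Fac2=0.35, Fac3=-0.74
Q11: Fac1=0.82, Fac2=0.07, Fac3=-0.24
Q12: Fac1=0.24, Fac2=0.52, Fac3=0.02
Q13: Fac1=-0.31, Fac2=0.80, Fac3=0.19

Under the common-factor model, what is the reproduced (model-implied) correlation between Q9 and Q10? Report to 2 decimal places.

r̂ = Σ λ_i·λ_j across factors = (0.29)(0.35) + (-0.39)(0.35) + (0.47)(-0.74)
  = +0.1015 -0.1365 -0.3478 = -0.3828

-0.38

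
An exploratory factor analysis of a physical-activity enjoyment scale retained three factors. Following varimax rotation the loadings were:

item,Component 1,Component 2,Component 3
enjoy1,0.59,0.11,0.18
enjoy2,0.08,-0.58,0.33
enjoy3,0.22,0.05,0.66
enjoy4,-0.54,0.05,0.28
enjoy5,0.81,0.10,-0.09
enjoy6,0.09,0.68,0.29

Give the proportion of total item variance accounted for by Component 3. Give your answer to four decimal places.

0.1246

SS loadings for Component 3 = 0.18² + 0.33² + 0.66² + 0.28² + (-0.09)² + 0.29² = 0.7475
Proportion of variance = 0.7475 / 6 = 0.1246.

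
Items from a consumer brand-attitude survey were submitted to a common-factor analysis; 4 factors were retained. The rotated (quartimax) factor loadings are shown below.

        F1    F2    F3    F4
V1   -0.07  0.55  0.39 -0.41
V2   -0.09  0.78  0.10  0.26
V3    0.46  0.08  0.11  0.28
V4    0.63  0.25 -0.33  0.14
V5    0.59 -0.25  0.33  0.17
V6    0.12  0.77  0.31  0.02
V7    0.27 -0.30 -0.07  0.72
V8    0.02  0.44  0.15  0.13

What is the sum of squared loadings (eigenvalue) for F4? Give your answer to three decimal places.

SS loadings for F4 = (-0.41)² + 0.26² + 0.28² + 0.14² + 0.17² + 0.02² + 0.72² + 0.13² = 0.1681 + 0.0676 + 0.0784 + 0.0196 + 0.0289 + 0.0004 + 0.5184 + 0.0169 = 0.8983

0.898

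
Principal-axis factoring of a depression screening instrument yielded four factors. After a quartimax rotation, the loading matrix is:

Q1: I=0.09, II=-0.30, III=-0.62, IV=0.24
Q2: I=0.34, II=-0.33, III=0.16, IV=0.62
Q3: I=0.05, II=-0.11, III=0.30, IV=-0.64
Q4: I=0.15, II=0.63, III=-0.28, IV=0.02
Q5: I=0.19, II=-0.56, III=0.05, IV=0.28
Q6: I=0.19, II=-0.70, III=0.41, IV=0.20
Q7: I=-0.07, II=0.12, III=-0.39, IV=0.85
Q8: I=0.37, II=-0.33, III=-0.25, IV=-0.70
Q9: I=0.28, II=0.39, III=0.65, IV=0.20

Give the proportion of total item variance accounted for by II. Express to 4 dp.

SS loadings for II = (-0.30)² + (-0.33)² + (-0.11)² + 0.63² + (-0.56)² + (-0.70)² + 0.12² + (-0.33)² + 0.39² = 1.6869
Proportion of variance = 1.6869 / 9 = 0.1874.

0.1874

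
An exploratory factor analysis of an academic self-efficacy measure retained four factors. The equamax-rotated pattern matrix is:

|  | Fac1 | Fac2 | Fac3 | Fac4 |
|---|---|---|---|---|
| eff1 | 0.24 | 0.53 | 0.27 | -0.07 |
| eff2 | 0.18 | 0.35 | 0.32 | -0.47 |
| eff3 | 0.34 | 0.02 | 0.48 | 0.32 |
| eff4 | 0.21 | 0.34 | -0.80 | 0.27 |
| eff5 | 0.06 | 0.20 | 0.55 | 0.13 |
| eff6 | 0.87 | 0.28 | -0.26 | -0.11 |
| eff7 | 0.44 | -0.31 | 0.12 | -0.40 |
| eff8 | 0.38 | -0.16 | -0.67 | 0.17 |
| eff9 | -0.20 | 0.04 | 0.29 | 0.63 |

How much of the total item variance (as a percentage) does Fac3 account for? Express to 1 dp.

SS loadings for Fac3 = 0.27² + 0.32² + 0.48² + (-0.80)² + 0.55² + (-0.26)² + 0.12² + (-0.67)² + 0.29² = 1.9632
With 9 standardized items, total variance = 9. Proportion = 1.9632/9 = 0.2181 → 21.81%.

21.8%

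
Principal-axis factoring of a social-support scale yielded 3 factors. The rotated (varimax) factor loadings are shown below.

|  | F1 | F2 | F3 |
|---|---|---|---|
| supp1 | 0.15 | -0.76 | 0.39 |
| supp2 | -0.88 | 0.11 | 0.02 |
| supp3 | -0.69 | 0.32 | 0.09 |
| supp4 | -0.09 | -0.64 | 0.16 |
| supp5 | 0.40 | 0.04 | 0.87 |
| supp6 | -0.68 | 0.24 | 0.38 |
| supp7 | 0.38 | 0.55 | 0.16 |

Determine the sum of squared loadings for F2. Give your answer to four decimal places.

1.4634

SS loadings for F2 = (-0.76)² + 0.11² + 0.32² + (-0.64)² + 0.04² + 0.24² + 0.55² = 0.5776 + 0.0121 + 0.1024 + 0.4096 + 0.0016 + 0.0576 + 0.3025 = 1.4634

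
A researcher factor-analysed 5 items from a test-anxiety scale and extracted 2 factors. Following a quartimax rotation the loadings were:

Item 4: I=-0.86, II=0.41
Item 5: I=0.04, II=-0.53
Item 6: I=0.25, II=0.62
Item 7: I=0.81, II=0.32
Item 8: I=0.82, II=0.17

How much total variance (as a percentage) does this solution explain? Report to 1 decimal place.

61.9%

Communalities: 0.9077, 0.2825, 0.4469, 0.7585, 0.7013; Σh² = 3.0969.
Total variance with 5 standardized items is 5, so the solution explains 3.0969/5 = 0.6194 = 61.94%.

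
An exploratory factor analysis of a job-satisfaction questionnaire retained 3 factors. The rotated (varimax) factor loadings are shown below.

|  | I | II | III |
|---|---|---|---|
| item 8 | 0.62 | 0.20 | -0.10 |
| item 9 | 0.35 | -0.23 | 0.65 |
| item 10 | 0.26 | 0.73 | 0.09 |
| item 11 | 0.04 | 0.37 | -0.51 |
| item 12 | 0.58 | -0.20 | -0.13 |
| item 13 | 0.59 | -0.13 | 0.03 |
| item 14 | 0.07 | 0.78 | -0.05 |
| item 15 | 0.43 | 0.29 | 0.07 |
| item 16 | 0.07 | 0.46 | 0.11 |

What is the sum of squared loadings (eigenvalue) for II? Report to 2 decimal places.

SS loadings for II = 0.20² + (-0.23)² + 0.73² + 0.37² + (-0.20)² + (-0.13)² + 0.78² + 0.29² + 0.46² = 0.0400 + 0.0529 + 0.5329 + 0.1369 + 0.0400 + 0.0169 + 0.6084 + 0.0841 + 0.2116 = 1.7237

1.72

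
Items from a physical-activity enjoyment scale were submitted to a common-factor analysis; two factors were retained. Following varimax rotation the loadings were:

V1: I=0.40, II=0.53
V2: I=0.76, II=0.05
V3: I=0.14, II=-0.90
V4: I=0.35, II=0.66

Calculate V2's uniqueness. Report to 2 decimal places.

h² = 0.76² + 0.05² = 0.5776 + 0.0025 = 0.5801
Uniqueness u² = 1 − h² = 1 − 0.5801 = 0.4199

0.42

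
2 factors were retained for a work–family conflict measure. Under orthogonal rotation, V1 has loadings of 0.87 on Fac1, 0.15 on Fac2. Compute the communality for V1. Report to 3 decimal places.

h² = 0.87² + 0.15² = 0.7569 + 0.0225 = 0.7794

0.779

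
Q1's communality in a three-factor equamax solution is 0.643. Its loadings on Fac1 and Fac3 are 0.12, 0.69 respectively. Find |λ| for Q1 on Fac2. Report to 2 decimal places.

Under orthogonal rotation h² = Σλ², so λ_Fac2² = h² − (0.4905) = 0.643 − 0.4905 = 0.1525.
|λ| = √0.1525 = 0.3905.

0.39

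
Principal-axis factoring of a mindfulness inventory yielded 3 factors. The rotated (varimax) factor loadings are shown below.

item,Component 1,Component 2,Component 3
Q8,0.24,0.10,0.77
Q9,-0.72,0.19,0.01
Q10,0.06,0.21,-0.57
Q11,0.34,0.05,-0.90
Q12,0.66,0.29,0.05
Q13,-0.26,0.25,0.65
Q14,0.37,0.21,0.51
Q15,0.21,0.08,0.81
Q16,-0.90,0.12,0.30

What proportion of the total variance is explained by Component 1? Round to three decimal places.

SS loadings for Component 1 = 0.24² + (-0.72)² + 0.06² + 0.34² + 0.66² + (-0.26)² + 0.37² + 0.21² + (-0.90)² = 2.1894
Proportion of variance = 2.1894 / 9 = 0.2433.

0.243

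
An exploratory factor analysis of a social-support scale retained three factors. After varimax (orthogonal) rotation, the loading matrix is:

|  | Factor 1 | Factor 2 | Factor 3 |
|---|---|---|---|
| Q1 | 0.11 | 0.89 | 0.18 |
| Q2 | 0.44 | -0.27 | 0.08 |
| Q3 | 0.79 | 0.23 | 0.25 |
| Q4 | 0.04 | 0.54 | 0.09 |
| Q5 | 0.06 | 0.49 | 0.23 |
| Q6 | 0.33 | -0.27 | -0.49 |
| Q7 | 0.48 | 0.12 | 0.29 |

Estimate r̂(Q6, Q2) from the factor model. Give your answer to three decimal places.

0.179

r̂ = Σ λ_i·λ_j across factors = (0.33)(0.44) + (-0.27)(-0.27) + (-0.49)(0.08)
  = +0.1452 +0.0729 -0.0392 = 0.1789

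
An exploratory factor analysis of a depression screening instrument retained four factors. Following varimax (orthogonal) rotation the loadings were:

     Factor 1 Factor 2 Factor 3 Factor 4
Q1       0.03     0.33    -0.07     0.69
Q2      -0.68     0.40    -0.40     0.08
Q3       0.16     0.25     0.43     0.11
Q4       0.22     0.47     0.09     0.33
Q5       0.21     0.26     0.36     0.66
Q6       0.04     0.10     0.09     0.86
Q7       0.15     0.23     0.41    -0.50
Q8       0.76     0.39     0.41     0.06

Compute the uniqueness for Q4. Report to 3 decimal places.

0.614

h² = 0.22² + 0.47² + 0.09² + 0.33² = 0.0484 + 0.2209 + 0.0081 + 0.1089 = 0.3863
Uniqueness u² = 1 − h² = 1 − 0.3863 = 0.6137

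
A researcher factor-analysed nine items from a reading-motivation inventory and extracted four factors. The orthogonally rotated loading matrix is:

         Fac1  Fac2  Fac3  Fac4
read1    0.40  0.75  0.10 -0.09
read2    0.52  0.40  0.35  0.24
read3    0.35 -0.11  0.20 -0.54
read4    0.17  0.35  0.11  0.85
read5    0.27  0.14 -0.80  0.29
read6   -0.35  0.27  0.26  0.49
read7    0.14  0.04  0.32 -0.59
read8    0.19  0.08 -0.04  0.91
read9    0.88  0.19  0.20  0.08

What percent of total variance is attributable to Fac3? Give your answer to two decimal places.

11.51%

SS loadings for Fac3 = 0.10² + 0.35² + 0.20² + 0.11² + (-0.80)² + 0.26² + 0.32² + (-0.04)² + 0.20² = 1.0362
With 9 standardized items, total variance = 9. Proportion = 1.0362/9 = 0.1151 → 11.51%.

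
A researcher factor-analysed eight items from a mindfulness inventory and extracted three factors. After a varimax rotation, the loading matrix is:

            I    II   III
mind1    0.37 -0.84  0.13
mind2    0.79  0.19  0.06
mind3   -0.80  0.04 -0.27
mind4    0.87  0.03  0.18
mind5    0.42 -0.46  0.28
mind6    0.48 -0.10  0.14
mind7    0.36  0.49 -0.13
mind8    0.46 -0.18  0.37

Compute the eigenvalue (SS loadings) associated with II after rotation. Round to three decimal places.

1.238

SS loadings for II = (-0.84)² + 0.19² + 0.04² + 0.03² + (-0.46)² + (-0.10)² + 0.49² + (-0.18)² = 0.7056 + 0.0361 + 0.0016 + 0.0009 + 0.2116 + 0.0100 + 0.2401 + 0.0324 = 1.2383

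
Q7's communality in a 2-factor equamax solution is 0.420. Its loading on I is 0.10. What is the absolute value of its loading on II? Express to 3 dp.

Under orthogonal rotation h² = Σλ², so λ_II² = h² − (0.0100) = 0.420 − 0.0100 = 0.4100.
|λ| = √0.4100 = 0.6403.

0.640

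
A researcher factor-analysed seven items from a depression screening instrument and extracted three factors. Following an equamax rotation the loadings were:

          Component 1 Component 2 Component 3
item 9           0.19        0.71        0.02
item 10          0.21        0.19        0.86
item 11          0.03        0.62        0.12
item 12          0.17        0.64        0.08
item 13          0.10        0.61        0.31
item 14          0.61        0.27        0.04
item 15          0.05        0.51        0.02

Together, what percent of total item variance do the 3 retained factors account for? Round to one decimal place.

48.5%

SS loadings by factor: 0.4946, 2.0393, 0.8589; total = 3.3928.
Total variance with 7 standardized items is 7, so the solution explains 3.3928/7 = 0.4847 = 48.47%.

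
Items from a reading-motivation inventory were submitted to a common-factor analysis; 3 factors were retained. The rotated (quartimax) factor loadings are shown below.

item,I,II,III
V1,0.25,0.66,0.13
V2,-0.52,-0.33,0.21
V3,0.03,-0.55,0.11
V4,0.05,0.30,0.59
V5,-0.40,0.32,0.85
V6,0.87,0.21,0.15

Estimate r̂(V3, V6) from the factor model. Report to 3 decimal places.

-0.073

r̂ = Σ λ_i·λ_j across factors = (0.03)(0.87) + (-0.55)(0.21) + (0.11)(0.15)
  = +0.0261 -0.1155 +0.0165 = -0.0729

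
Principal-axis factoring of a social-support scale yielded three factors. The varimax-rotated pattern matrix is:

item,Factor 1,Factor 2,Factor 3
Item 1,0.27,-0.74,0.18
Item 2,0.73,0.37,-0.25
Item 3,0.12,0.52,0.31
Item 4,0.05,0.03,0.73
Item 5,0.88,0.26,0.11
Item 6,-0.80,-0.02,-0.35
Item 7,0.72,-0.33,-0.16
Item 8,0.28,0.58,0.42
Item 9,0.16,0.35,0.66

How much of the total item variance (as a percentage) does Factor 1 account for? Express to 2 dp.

SS loadings for Factor 1 = 0.27² + 0.73² + 0.12² + 0.05² + 0.88² + (-0.80)² + 0.72² + 0.28² + 0.16² = 2.6595
With 9 standardized items, total variance = 9. Proportion = 2.6595/9 = 0.2955 → 29.55%.

29.55%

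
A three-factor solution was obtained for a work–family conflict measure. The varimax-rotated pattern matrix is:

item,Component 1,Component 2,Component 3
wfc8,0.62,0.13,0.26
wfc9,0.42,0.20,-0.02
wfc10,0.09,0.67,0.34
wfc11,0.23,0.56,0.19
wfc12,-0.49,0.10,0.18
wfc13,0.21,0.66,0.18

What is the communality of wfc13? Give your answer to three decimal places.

h² = 0.21² + 0.66² + 0.18² = 0.0441 + 0.4356 + 0.0324 = 0.5121

0.512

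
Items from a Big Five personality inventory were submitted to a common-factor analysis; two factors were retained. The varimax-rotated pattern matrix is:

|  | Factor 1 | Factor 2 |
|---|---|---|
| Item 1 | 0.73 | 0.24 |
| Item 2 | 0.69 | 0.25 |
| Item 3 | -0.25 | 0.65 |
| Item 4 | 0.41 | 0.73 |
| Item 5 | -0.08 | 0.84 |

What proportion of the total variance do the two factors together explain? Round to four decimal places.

0.6054

SS loadings by factor: 1.2460, 1.7811; total = 3.0271.
Total variance with 5 standardized items is 5, so the solution explains 3.0271/5 = 0.6054.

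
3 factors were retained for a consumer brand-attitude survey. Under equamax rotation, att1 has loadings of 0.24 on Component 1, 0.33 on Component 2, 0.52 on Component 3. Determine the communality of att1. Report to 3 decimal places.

h² = 0.24² + 0.33² + 0.52² = 0.0576 + 0.1089 + 0.2704 = 0.4369

0.437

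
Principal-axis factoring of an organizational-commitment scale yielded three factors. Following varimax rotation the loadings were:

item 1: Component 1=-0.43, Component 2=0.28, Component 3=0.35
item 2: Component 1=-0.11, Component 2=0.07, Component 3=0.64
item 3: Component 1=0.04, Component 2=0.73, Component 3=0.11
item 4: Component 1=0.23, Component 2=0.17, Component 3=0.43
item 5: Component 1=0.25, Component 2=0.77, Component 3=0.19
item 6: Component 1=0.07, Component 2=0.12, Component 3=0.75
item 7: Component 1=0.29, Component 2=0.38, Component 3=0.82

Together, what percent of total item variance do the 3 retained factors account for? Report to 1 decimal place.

Communalities: 0.3858, 0.4266, 0.5466, 0.2667, 0.6915, 0.5818, 0.9009; Σh² = 3.7999.
Total variance with 7 standardized items is 7, so the solution explains 3.7999/7 = 0.5428 = 54.28%.

54.3%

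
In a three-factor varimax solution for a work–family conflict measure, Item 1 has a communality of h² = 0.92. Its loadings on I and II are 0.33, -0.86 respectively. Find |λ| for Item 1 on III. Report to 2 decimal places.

0.27

Under orthogonal rotation h² = Σλ², so λ_III² = h² − (0.8485) = 0.92 − 0.8485 = 0.0715.
|λ| = √0.0715 = 0.2674.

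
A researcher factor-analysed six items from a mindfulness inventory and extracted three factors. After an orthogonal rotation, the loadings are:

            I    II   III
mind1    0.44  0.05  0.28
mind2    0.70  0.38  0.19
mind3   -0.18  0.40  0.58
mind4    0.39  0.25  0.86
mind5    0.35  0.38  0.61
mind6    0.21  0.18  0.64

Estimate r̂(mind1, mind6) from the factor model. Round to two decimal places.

0.28

r̂ = Σ λ_i·λ_j across factors = (0.44)(0.21) + (0.05)(0.18) + (0.28)(0.64)
  = +0.0924 +0.0090 +0.1792 = 0.2806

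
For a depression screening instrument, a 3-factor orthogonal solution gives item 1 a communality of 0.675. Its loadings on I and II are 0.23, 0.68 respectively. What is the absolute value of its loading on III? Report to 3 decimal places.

Under orthogonal rotation h² = Σλ², so λ_III² = h² − (0.5153) = 0.675 − 0.5153 = 0.1597.
|λ| = √0.1597 = 0.3996.

0.400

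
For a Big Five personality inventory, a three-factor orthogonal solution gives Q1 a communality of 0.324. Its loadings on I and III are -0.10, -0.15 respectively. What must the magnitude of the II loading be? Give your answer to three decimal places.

0.540

Under orthogonal rotation h² = Σλ², so λ_II² = h² − (0.0325) = 0.324 − 0.0325 = 0.2915.
|λ| = √0.2915 = 0.5399.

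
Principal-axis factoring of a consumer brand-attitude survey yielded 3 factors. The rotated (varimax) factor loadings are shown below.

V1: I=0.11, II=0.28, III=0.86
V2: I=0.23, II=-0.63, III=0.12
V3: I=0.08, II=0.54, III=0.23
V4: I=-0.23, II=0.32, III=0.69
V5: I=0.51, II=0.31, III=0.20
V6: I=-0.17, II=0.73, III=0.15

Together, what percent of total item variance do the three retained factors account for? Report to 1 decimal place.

SS loadings by factor: 0.4133, 1.4983, 1.3455; total = 3.2571.
Total variance with 6 standardized items is 6, so the solution explains 3.2571/6 = 0.5428 = 54.28%.

54.3%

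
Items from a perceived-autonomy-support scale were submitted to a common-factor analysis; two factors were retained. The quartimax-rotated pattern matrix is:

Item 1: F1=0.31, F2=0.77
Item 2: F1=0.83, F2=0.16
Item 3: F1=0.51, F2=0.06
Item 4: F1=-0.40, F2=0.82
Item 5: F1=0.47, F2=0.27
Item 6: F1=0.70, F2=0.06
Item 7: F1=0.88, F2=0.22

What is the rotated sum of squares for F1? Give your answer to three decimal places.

SS loadings for F1 = 0.31² + 0.83² + 0.51² + (-0.40)² + 0.47² + 0.70² + 0.88² = 0.0961 + 0.6889 + 0.2601 + 0.1600 + 0.2209 + 0.4900 + 0.7744 = 2.6904

2.690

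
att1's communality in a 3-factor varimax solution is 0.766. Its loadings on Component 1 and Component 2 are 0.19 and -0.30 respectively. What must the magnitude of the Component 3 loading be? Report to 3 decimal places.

Under orthogonal rotation h² = Σλ², so λ_Component 3² = h² − (0.1261) = 0.766 − 0.1261 = 0.6399.
|λ| = √0.6399 = 0.7999.

0.800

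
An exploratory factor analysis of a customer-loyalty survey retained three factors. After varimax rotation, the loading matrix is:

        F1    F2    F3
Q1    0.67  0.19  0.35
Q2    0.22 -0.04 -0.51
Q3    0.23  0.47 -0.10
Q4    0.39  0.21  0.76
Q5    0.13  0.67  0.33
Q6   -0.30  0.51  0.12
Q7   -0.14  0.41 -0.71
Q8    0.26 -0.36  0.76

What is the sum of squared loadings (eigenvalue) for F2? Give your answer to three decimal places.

1.309

SS loadings for F2 = 0.19² + (-0.04)² + 0.47² + 0.21² + 0.67² + 0.51² + 0.41² + (-0.36)² = 0.0361 + 0.0016 + 0.2209 + 0.0441 + 0.4489 + 0.2601 + 0.1681 + 0.1296 = 1.3094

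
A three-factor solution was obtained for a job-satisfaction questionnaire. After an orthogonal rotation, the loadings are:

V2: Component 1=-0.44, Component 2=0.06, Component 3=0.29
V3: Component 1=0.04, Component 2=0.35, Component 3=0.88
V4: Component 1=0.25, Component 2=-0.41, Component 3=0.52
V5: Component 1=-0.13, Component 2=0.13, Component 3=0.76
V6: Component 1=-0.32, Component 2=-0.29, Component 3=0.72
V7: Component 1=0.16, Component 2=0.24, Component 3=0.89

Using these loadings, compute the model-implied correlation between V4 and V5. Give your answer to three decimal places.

r̂ = Σ λ_i·λ_j across factors = (0.25)(-0.13) + (-0.41)(0.13) + (0.52)(0.76)
  = -0.0325 -0.0533 +0.3952 = 0.3094

0.309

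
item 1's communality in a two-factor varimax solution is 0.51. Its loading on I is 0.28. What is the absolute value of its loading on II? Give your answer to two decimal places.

0.66

Under orthogonal rotation h² = Σλ², so λ_II² = h² − (0.0784) = 0.51 − 0.0784 = 0.4316.
|λ| = √0.4316 = 0.6570.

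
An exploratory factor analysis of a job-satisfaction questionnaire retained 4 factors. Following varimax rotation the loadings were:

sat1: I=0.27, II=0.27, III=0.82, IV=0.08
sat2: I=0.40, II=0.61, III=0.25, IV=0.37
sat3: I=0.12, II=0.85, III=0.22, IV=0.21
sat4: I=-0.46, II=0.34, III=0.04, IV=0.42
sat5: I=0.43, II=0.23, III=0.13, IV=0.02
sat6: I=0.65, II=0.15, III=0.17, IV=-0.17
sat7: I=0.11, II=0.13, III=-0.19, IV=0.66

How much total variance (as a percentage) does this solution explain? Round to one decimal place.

59.3%

Communalities: 0.8246, 0.7315, 0.8294, 0.5052, 0.2551, 0.5028, 0.5007; Σh² = 4.1493.
Total variance with 7 standardized items is 7, so the solution explains 4.1493/7 = 0.5928 = 59.28%.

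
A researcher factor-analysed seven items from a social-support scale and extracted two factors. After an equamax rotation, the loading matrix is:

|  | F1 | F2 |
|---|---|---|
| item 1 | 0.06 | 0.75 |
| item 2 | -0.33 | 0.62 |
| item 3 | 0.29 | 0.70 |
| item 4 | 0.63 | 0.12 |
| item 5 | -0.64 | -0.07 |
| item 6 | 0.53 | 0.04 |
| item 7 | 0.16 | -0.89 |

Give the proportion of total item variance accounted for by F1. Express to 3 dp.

SS loadings for F1 = 0.06² + (-0.33)² + 0.29² + 0.63² + (-0.64)² + 0.53² + 0.16² = 1.3096
Proportion of variance = 1.3096 / 7 = 0.1871.

0.187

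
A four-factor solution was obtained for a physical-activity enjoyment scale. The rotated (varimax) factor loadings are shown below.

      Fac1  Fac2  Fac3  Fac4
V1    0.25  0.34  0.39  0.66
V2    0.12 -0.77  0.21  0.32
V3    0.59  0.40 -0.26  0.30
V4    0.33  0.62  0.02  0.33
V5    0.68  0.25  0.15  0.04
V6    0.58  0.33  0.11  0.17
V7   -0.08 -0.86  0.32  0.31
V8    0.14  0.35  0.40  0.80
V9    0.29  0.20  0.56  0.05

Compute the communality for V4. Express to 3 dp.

h² = 0.33² + 0.62² + 0.02² + 0.33² = 0.1089 + 0.3844 + 0.0004 + 0.1089 = 0.6026

0.603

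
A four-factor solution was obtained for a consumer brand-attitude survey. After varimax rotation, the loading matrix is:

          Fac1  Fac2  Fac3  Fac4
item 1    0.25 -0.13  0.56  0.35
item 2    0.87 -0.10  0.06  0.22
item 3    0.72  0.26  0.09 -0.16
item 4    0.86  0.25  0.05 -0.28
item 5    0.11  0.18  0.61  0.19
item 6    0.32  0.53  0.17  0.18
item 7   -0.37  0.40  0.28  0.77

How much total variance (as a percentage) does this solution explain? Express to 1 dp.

Communalities: 0.5155, 0.8189, 0.6197, 0.8830, 0.4527, 0.4446, 0.9682; Σh² = 4.7026.
Total variance with 7 standardized items is 7, so the solution explains 4.7026/7 = 0.6718 = 67.18%.

67.2%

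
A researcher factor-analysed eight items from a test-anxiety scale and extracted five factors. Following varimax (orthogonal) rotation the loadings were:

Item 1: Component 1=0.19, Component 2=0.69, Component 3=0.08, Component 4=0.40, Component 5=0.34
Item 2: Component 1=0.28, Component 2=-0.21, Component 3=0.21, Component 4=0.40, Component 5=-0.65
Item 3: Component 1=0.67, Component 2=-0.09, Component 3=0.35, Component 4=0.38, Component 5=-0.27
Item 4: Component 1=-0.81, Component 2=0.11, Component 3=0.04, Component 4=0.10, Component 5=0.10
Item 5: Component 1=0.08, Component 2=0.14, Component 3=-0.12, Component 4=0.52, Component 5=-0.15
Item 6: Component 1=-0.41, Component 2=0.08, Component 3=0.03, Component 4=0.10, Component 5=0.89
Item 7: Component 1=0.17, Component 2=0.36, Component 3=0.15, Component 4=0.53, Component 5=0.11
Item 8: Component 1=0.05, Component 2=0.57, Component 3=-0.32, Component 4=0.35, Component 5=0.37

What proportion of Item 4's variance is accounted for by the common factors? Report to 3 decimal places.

h² = (-0.81)² + 0.11² + 0.04² + 0.10² + 0.10² = 0.6561 + 0.0121 + 0.0016 + 0.0100 + 0.0100 = 0.6898

0.690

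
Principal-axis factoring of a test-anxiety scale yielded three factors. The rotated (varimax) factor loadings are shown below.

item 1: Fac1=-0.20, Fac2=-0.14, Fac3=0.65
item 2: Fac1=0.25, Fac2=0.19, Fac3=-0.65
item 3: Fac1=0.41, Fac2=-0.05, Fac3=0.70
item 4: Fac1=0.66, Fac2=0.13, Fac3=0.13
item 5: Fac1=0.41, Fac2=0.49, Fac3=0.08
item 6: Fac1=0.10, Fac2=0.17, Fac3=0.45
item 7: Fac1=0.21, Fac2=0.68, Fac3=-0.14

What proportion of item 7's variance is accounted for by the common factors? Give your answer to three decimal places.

h² = 0.21² + 0.68² + (-0.14)² = 0.0441 + 0.4624 + 0.0196 = 0.5261

0.526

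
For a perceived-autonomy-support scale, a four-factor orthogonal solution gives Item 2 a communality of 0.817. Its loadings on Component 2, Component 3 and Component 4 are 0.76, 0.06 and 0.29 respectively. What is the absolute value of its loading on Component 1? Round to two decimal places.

0.39

Under orthogonal rotation h² = Σλ², so λ_Component 1² = h² − (0.6653) = 0.817 − 0.6653 = 0.1517.
|λ| = √0.1517 = 0.3895.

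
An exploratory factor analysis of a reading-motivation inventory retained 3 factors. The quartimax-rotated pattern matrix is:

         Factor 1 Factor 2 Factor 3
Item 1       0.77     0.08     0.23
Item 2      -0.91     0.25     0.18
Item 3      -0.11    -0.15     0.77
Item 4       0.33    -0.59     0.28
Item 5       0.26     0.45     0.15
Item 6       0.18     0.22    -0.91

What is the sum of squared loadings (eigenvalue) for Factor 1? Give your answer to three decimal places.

1.642

SS loadings for Factor 1 = 0.77² + (-0.91)² + (-0.11)² + 0.33² + 0.26² + 0.18² = 0.5929 + 0.8281 + 0.0121 + 0.1089 + 0.0676 + 0.0324 = 1.6420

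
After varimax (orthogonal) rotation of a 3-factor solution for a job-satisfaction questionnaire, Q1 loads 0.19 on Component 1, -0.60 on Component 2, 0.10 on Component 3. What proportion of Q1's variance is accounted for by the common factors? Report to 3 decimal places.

0.406

h² = 0.19² + (-0.60)² + 0.10² = 0.0361 + 0.3600 + 0.0100 = 0.4061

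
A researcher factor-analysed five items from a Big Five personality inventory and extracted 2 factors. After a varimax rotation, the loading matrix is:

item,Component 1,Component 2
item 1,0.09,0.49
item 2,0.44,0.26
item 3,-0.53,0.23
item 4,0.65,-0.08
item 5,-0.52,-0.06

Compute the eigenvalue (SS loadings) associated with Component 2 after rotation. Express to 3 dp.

0.371

SS loadings for Component 2 = 0.49² + 0.26² + 0.23² + (-0.08)² + (-0.06)² = 0.2401 + 0.0676 + 0.0529 + 0.0064 + 0.0036 = 0.3706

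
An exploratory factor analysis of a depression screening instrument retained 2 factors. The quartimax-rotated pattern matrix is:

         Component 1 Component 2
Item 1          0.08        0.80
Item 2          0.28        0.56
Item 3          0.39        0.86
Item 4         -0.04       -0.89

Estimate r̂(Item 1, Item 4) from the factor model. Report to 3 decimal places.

-0.715

r̂ = Σ λ_i·λ_j across factors = (0.08)(-0.04) + (0.80)(-0.89)
  = -0.0032 -0.7120 = -0.7152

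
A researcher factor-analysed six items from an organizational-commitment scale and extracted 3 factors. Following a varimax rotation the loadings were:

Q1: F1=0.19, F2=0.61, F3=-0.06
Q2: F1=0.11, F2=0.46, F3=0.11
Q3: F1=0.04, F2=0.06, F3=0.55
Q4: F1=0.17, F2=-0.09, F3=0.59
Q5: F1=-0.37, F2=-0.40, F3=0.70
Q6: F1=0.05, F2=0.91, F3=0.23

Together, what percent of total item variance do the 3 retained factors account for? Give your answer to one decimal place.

50.2%

Communalities: 0.4118, 0.2358, 0.3077, 0.3851, 0.7869, 0.8835; Σh² = 3.0108.
Total variance with 6 standardized items is 6, so the solution explains 3.0108/6 = 0.5018 = 50.18%.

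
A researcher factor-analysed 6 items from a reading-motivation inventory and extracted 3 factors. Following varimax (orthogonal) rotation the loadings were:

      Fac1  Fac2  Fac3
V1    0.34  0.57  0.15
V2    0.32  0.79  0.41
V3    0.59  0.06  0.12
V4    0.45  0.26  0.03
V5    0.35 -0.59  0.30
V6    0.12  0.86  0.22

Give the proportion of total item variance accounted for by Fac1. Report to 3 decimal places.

0.151

SS loadings for Fac1 = 0.34² + 0.32² + 0.59² + 0.45² + 0.35² + 0.12² = 0.9055
Proportion of variance = 0.9055 / 6 = 0.1509.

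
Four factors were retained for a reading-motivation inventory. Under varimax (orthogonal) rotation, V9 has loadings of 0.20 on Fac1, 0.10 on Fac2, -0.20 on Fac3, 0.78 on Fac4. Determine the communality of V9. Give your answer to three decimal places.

0.698

h² = 0.20² + 0.10² + (-0.20)² + 0.78² = 0.0400 + 0.0100 + 0.0400 + 0.6084 = 0.6984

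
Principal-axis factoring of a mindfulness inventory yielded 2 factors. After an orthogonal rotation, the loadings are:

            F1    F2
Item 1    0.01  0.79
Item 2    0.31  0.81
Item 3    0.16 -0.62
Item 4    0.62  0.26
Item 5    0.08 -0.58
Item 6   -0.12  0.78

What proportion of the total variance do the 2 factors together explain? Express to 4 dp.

Communalities: 0.6242, 0.7522, 0.4100, 0.4520, 0.3428, 0.6228; Σh² = 3.2040.
Total variance with 6 standardized items is 6, so the solution explains 3.2040/6 = 0.5340.

0.5340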